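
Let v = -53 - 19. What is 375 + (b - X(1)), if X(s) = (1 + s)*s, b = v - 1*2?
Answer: 299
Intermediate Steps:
v = -72
b = -74 (b = -72 - 1*2 = -72 - 2 = -74)
X(s) = s*(1 + s)
375 + (b - X(1)) = 375 + (-74 - (1 + 1)) = 375 + (-74 - 2) = 375 - 76 = 299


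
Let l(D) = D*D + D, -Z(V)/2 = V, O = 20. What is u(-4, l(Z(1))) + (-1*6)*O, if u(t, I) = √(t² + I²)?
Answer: -120 + 2*√5 ≈ -115.53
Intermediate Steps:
Z(V) = -2*V
l(D) = D + D² (l(D) = D² + D = D + D²)
u(t, I) = √(I² + t²)
u(-4, l(Z(1))) + (-1*6)*O = √(((-2*1)*(1 - 2*1))² + (-4)²) - 1*6*20 = √((-2*(1 - 2))² + 16) - 6*20 = √((-2*(-1))² + 16) - 120 = √(2² + 16) - 120 = √(4 + 16) - 120 = √20 - 120 = 2*√5 - 120 = -120 + 2*√5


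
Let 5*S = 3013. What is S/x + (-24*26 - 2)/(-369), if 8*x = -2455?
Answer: -1210226/4529475 ≈ -0.26719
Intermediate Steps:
x = -2455/8 (x = (⅛)*(-2455) = -2455/8 ≈ -306.88)
S = 3013/5 (S = (⅕)*3013 = 3013/5 ≈ 602.60)
S/x + (-24*26 - 2)/(-369) = 3013/(5*(-2455/8)) + (-24*26 - 2)/(-369) = (3013/5)*(-8/2455) + (-624 - 2)*(-1/369) = -24104/12275 - 626*(-1/369) = -24104/12275 + 626/369 = -1210226/4529475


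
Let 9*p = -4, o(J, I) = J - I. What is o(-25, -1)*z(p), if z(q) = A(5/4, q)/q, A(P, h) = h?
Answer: -24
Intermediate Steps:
p = -4/9 (p = (⅑)*(-4) = -4/9 ≈ -0.44444)
z(q) = 1 (z(q) = q/q = 1)
o(-25, -1)*z(p) = (-25 - 1*(-1))*1 = (-25 + 1)*1 = -24*1 = -24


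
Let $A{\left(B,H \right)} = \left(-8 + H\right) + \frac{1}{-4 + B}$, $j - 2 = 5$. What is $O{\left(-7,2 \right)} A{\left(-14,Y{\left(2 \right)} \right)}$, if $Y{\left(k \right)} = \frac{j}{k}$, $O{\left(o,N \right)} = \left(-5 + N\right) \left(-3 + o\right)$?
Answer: $- \frac{410}{3} \approx -136.67$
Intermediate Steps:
$j = 7$ ($j = 2 + 5 = 7$)
$Y{\left(k \right)} = \frac{7}{k}$
$A{\left(B,H \right)} = -8 + H + \frac{1}{-4 + B}$
$O{\left(-7,2 \right)} A{\left(-14,Y{\left(2 \right)} \right)} = \left(15 - -35 - 6 + 2 \left(-7\right)\right) \frac{33 - -112 - 4 \cdot \frac{7}{2} - 14 \cdot \frac{7}{2}}{-4 - 14} = \left(15 + 35 - 6 - 14\right) \frac{33 + 112 - 4 \cdot 7 \cdot \frac{1}{2} - 14 \cdot 7 \cdot \frac{1}{2}}{-18} = 30 \left(- \frac{33 + 112 - 14 - 49}{18}\right) = 30 \left(\left(- \frac{1}{18}\right) 82\right) = 30 \left(- \frac{41}{9}\right) = - \frac{410}{3}$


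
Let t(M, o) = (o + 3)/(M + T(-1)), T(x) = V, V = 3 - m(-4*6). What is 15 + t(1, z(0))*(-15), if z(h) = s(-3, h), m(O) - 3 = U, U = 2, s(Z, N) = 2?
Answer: 90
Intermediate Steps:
m(O) = 5 (m(O) = 3 + 2 = 5)
z(h) = 2
V = -2 (V = 3 - 1*5 = 3 - 5 = -2)
T(x) = -2
t(M, o) = (3 + o)/(-2 + M) (t(M, o) = (o + 3)/(M - 2) = (3 + o)/(-2 + M))
15 + t(1, z(0))*(-15) = 15 + ((3 + 2)/(-2 + 1))*(-15) = 15 + (5/(-1))*(-15) = 15 - 1*5*(-15) = 15 - 5*(-15) = 15 + 75 = 90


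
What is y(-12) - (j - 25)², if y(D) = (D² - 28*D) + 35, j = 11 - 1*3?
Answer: 226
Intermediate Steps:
j = 8 (j = 11 - 3 = 8)
y(D) = 35 + D² - 28*D
y(-12) - (j - 25)² = (35 + (-12)² - 28*(-12)) - (8 - 25)² = (35 + 144 + 336) - 1*(-17)² = 515 - 1*289 = 515 - 289 = 226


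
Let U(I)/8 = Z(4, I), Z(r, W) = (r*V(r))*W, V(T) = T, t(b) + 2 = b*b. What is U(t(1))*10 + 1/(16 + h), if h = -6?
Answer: -12799/10 ≈ -1279.9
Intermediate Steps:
t(b) = -2 + b² (t(b) = -2 + b*b = -2 + b²)
Z(r, W) = W*r² (Z(r, W) = (r*r)*W = r²*W = W*r²)
U(I) = 128*I (U(I) = 8*(I*4²) = 8*(I*16) = 8*(16*I) = 128*I)
U(t(1))*10 + 1/(16 + h) = (128*(-2 + 1²))*10 + 1/(16 - 6) = (128*(-2 + 1))*10 + 1/10 = (128*(-1))*10 + ⅒ = -128*10 + ⅒ = -1280 + ⅒ = -12799/10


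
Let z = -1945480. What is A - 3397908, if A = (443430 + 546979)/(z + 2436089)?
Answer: -238149036509/70087 ≈ -3.3979e+6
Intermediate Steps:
A = 141487/70087 (A = (443430 + 546979)/(-1945480 + 2436089) = 990409/490609 = 990409*(1/490609) = 141487/70087 ≈ 2.0187)
A - 3397908 = 141487/70087 - 3397908 = -238149036509/70087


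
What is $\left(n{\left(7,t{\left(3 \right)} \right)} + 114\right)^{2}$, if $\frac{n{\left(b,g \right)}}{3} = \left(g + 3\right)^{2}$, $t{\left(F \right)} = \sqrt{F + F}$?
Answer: $27225 + 5724 \sqrt{6} \approx 41246.0$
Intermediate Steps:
$t{\left(F \right)} = \sqrt{2} \sqrt{F}$ ($t{\left(F \right)} = \sqrt{2 F} = \sqrt{2} \sqrt{F}$)
$n{\left(b,g \right)} = 3 \left(3 + g\right)^{2}$ ($n{\left(b,g \right)} = 3 \left(g + 3\right)^{2} = 3 \left(3 + g\right)^{2}$)
$\left(n{\left(7,t{\left(3 \right)} \right)} + 114\right)^{2} = \left(3 \left(3 + \sqrt{2} \sqrt{3}\right)^{2} + 114\right)^{2} = \left(3 \left(3 + \sqrt{6}\right)^{2} + 114\right)^{2} = \left(114 + 3 \left(3 + \sqrt{6}\right)^{2}\right)^{2}$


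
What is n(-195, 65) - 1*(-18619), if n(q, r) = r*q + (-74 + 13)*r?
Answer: 1979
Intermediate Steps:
n(q, r) = -61*r + q*r (n(q, r) = q*r - 61*r = -61*r + q*r)
n(-195, 65) - 1*(-18619) = 65*(-61 - 195) - 1*(-18619) = 65*(-256) + 18619 = -16640 + 18619 = 1979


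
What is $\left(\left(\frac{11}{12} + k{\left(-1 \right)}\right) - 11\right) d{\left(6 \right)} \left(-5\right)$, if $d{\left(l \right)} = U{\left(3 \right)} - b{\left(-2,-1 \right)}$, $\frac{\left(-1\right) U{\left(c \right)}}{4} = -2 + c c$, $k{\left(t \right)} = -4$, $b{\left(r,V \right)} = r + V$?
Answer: $- \frac{21125}{12} \approx -1760.4$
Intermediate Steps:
$b{\left(r,V \right)} = V + r$
$U{\left(c \right)} = 8 - 4 c^{2}$ ($U{\left(c \right)} = - 4 \left(-2 + c c\right) = - 4 \left(-2 + c^{2}\right) = 8 - 4 c^{2}$)
$d{\left(l \right)} = -25$ ($d{\left(l \right)} = \left(8 - 4 \cdot 3^{2}\right) - \left(-1 - 2\right) = \left(8 - 36\right) - -3 = \left(8 - 36\right) + 3 = -28 + 3 = -25$)
$\left(\left(\frac{11}{12} + k{\left(-1 \right)}\right) - 11\right) d{\left(6 \right)} \left(-5\right) = \left(\left(\frac{11}{12} - 4\right) - 11\right) \left(-25\right) \left(-5\right) = \left(- \frac{37}{12} - 11\right) \left(-25\right) \left(-5\right) = \left(- \frac{169}{12}\right) \left(-25\right) \left(-5\right) = \frac{4225}{12} \left(-5\right) = - \frac{21125}{12}$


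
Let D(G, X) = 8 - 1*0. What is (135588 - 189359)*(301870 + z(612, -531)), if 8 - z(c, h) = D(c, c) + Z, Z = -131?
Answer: -16238895771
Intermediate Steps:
D(G, X) = 8 (D(G, X) = 8 + 0 = 8)
z(c, h) = 131 (z(c, h) = 8 - (8 - 131) = 8 - 1*(-123) = 8 + 123 = 131)
(135588 - 189359)*(301870 + z(612, -531)) = (135588 - 189359)*(301870 + 131) = -53771*302001 = -16238895771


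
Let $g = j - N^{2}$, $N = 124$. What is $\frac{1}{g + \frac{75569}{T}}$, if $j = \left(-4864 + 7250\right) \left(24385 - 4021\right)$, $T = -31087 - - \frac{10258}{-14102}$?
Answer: $\frac{219199566}{10647208044025429} \approx 2.0588 \cdot 10^{-8}$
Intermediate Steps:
$T = - \frac{219199566}{7051}$ ($T = -31087 - \left(-10258\right) \left(- \frac{1}{14102}\right) = -31087 - \frac{5129}{7051} = - \frac{219199566}{7051} \approx -31088.0$)
$j = 48588504$ ($j = 2386 \cdot 20364 = 48588504$)
$g = 48573128$ ($g = 48588504 - 124^{2} = 48588504 - 15376 = 48573128$)
$\frac{1}{g + \frac{75569}{T}} = \frac{1}{48573128 + \frac{75569}{- \frac{219199566}{7051}}} = \frac{1}{48573128 + 75569 \left(- \frac{7051}{219199566}\right)} = \frac{1}{48573128 - \frac{532837019}{219199566}} = \frac{1}{\frac{10647208044025429}{219199566}} = \frac{219199566}{10647208044025429}$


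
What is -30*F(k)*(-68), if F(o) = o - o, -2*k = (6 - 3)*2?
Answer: 0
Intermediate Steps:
k = -3 (k = -(6 - 3)*2/2 = -3*2/2 = -1/2*6 = -3)
F(o) = 0
-30*F(k)*(-68) = -30*0*(-68) = 0*(-68) = 0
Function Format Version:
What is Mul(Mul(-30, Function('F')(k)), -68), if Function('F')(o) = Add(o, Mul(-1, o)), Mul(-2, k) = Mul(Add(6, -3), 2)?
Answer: 0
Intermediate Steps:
k = -3 (k = Mul(Rational(-1, 2), Mul(Add(6, -3), 2)) = Mul(Rational(-1, 2), Mul(3, 2)) = Mul(Rational(-1, 2), 6) = -3)
Function('F')(o) = 0
Mul(Mul(-30, Function('F')(k)), -68) = Mul(Mul(-30, 0), -68) = Mul(0, -68) = 0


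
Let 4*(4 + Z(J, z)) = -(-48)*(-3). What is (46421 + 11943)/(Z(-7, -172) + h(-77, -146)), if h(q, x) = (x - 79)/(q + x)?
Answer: -13015172/8695 ≈ -1496.9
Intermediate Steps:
Z(J, z) = -40 (Z(J, z) = -4 + (-(-48)*(-3))/4 = -4 + (-12*12)/4 = -4 + (1/4)*(-144) = -4 - 36 = -40)
h(q, x) = (-79 + x)/(q + x)
(46421 + 11943)/(Z(-7, -172) + h(-77, -146)) = (46421 + 11943)/(-40 + (-79 - 146)/(-77 - 146)) = 58364/(-40 - 225/(-223)) = 58364/(-40 - 1/223*(-225)) = 58364/(-40 + 225/223) = 58364/(-8695/223) = 58364*(-223/8695) = -13015172/8695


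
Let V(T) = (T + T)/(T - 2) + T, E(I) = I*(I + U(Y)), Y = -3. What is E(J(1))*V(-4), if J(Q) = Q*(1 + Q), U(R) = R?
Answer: 16/3 ≈ 5.3333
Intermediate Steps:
E(I) = I*(-3 + I) (E(I) = I*(I - 3) = I*(-3 + I))
V(T) = T + 2*T/(-2 + T) (V(T) = (2*T)/(-2 + T) + T = 2*T/(-2 + T) + T = T + 2*T/(-2 + T))
E(J(1))*V(-4) = ((1*(1 + 1))*(-3 + 1*(1 + 1)))*((-4)²/(-2 - 4)) = ((1*2)*(-3 + 1*2))*(16/(-6)) = (2*(-3 + 2))*(16*(-⅙)) = (2*(-1))*(-8/3) = -2*(-8/3) = 16/3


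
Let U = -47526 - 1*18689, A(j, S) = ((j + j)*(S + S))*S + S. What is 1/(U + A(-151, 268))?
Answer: -1/43447643 ≈ -2.3016e-8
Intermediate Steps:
A(j, S) = S + 4*j*S**2 (A(j, S) = ((2*j)*(2*S))*S + S = (4*S*j)*S + S = 4*j*S**2 + S = S + 4*j*S**2)
U = -66215 (U = -47526 - 18689 = -66215)
1/(U + A(-151, 268)) = 1/(-66215 + 268*(1 + 4*268*(-151))) = 1/(-66215 + 268*(1 - 161872)) = 1/(-66215 + 268*(-161871)) = 1/(-66215 - 43381428) = 1/(-43447643) = -1/43447643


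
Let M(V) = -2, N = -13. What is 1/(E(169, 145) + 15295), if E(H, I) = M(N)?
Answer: 1/15293 ≈ 6.5389e-5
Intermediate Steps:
E(H, I) = -2
1/(E(169, 145) + 15295) = 1/(-2 + 15295) = 1/15293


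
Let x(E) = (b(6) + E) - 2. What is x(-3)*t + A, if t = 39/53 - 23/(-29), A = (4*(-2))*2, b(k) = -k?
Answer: -50442/1537 ≈ -32.818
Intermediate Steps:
x(E) = -8 + E (x(E) = (-1*6 + E) - 2 = (-6 + E) - 2 = -8 + E)
A = -16 (A = -8*2 = -16)
t = 2350/1537 (t = 39*(1/53) - 23*(-1/29) = 39/53 + 23/29 = 2350/1537 ≈ 1.5290)
x(-3)*t + A = (-8 - 3)*(2350/1537) - 16 = -11*2350/1537 - 16 = -25850/1537 - 16 = -50442/1537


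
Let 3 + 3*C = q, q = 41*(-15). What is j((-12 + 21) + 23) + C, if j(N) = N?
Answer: -174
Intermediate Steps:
q = -615
C = -206 (C = -1 + (⅓)*(-615) = -1 - 205 = -206)
j((-12 + 21) + 23) + C = ((-12 + 21) + 23) - 206 = (9 + 23) - 206 = 32 - 206 = -174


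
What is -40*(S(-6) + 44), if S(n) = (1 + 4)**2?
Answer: -2760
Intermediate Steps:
S(n) = 25 (S(n) = 5**2 = 25)
-40*(S(-6) + 44) = -40*(25 + 44) = -40*69 = -2760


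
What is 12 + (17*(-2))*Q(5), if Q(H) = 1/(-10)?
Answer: 77/5 ≈ 15.400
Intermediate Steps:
Q(H) = -⅒
12 + (17*(-2))*Q(5) = 12 + (17*(-2))*(-⅒) = 12 - 34*(-⅒) = 12 + 17/5 = 77/5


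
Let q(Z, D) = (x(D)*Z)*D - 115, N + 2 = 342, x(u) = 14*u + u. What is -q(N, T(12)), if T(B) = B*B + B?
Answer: -124113485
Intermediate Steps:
T(B) = B + B**2 (T(B) = B**2 + B = B + B**2)
x(u) = 15*u
N = 340 (N = -2 + 342 = 340)
q(Z, D) = -115 + 15*Z*D**2 (q(Z, D) = ((15*D)*Z)*D - 115 = (15*D*Z)*D - 115 = 15*Z*D**2 - 115 = -115 + 15*Z*D**2)
-q(N, T(12)) = -(-115 + 15*340*(12*(1 + 12))**2) = -(-115 + 15*340*(12*13)**2) = -(-115 + 15*340*156**2) = -(-115 + 15*340*24336) = -(-115 + 124113600) = -1*124113485 = -124113485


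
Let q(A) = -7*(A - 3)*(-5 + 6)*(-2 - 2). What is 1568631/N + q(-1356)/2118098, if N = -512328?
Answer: -557001548149/180860152024 ≈ -3.0797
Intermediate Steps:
q(A) = -84 + 28*A (q(A) = -7*(-3 + A)*1*(-4) = -7*(-3 + A)*(-4) = -7*(12 - 4*A) = -84 + 28*A)
1568631/N + q(-1356)/2118098 = 1568631/(-512328) + (-84 + 28*(-1356))/2118098 = 1568631*(-1/512328) + (-84 - 37968)*(1/2118098) = -522877/170776 - 38052*1/2118098 = -522877/170776 - 19026/1059049 = -557001548149/180860152024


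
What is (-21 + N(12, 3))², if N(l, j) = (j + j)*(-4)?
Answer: 2025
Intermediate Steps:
N(l, j) = -8*j (N(l, j) = (2*j)*(-4) = -8*j)
(-21 + N(12, 3))² = (-21 - 8*3)² = (-21 - 24)² = (-45)² = 2025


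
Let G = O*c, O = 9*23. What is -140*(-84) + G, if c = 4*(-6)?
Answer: 6792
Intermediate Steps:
O = 207
c = -24
G = -4968 (G = 207*(-24) = -4968)
-140*(-84) + G = -140*(-84) - 4968 = 11760 - 4968 = 6792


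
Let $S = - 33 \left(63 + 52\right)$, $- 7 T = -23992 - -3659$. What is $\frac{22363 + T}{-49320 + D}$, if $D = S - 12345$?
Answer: $- \frac{29479}{76370} \approx -0.386$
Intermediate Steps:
$T = \frac{20333}{7}$ ($T = - \frac{-23992 - -3659}{7} = - \frac{-23992 + 3659}{7} = \left(- \frac{1}{7}\right) \left(-20333\right) = \frac{20333}{7} \approx 2904.7$)
$S = -3795$ ($S = \left(-33\right) 115 = -3795$)
$D = -16140$ ($D = -3795 - 12345 = -16140$)
$\frac{22363 + T}{-49320 + D} = \frac{22363 + \frac{20333}{7}}{-49320 - 16140} = \frac{176874}{7 \left(-65460\right)} = \frac{176874}{7} \left(- \frac{1}{65460}\right) = - \frac{29479}{76370}$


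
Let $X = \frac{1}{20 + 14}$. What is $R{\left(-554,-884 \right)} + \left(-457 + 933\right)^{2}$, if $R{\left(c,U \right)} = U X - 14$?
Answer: $226536$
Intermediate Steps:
$X = \frac{1}{34} \approx 0.029412$
$R{\left(c,U \right)} = -14 + \frac{U}{34}$ ($R{\left(c,U \right)} = U \frac{1}{34} - 14 = \frac{U}{34} - 14 = -14 + \frac{U}{34}$)
$R{\left(-554,-884 \right)} + \left(-457 + 933\right)^{2} = \left(-14 + \frac{1}{34} \left(-884\right)\right) + \left(-457 + 933\right)^{2} = \left(-14 - 26\right) + 476^{2} = -40 + 226576 = 226536$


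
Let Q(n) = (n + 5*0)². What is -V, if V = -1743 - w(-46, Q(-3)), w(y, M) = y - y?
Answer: 1743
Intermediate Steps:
Q(n) = n² (Q(n) = (n + 0)² = n²)
w(y, M) = 0
V = -1743 (V = -1743 - 1*0 = -1743 + 0 = -1743)
-V = -1*(-1743) = 1743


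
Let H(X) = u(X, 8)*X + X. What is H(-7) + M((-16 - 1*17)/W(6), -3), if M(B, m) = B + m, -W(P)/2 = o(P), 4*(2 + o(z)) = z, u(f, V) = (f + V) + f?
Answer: -1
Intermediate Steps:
u(f, V) = V + 2*f (u(f, V) = (V + f) + f = V + 2*f)
o(z) = -2 + z/4
H(X) = X + X*(8 + 2*X) (H(X) = (8 + 2*X)*X + X = X*(8 + 2*X) + X = X + X*(8 + 2*X))
W(P) = 4 - P/2 (W(P) = -2*(-2 + P/4) = 4 - P/2)
H(-7) + M((-16 - 1*17)/W(6), -3) = -7*(9 + 2*(-7)) + ((-16 - 1*17)/(4 - ½*6) - 3) = -7*(9 - 14) + ((-16 - 17)/(4 - 3) - 3) = -7*(-5) + (-33/1 - 3) = 35 + (-33*1 - 3) = 35 + (-33 - 3) = 35 - 36 = -1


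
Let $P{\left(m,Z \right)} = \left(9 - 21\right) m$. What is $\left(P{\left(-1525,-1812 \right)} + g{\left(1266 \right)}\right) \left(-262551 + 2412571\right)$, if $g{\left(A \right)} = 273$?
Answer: $39932321460$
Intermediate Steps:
$P{\left(m,Z \right)} = - 12 m$
$\left(P{\left(-1525,-1812 \right)} + g{\left(1266 \right)}\right) \left(-262551 + 2412571\right) = \left(\left(-12\right) \left(-1525\right) + 273\right) \left(-262551 + 2412571\right) = \left(18300 + 273\right) 2150020 = 18573 \cdot 2150020 = 39932321460$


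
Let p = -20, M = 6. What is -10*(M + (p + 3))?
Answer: 110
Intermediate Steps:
-10*(M + (p + 3)) = -10*(6 + (-20 + 3)) = -10*(6 - 17) = -10*(-11) = 110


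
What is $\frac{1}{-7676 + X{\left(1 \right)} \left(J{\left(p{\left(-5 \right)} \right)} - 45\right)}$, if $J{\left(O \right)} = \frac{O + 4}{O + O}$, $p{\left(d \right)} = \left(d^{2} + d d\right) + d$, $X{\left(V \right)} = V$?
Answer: $- \frac{90}{694841} \approx -0.00012953$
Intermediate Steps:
$p{\left(d \right)} = d + 2 d^{2}$ ($p{\left(d \right)} = \left(d^{2} + d^{2}\right) + d = 2 d^{2} + d = d + 2 d^{2}$)
$J{\left(O \right)} = \frac{4 + O}{2 O}$
$\frac{1}{-7676 + X{\left(1 \right)} \left(J{\left(p{\left(-5 \right)} \right)} - 45\right)} = \frac{1}{-7676 + 1 \left(\frac{4 - 5 \left(1 + 2 \left(-5\right)\right)}{2 \left(- 5 \left(1 + 2 \left(-5\right)\right)\right)} - 45\right)} = \frac{1}{-7676 + 1 \left(\frac{4 - 5 \left(1 - 10\right)}{2 \left(- 5 \left(1 - 10\right)\right)} - 45\right)} = \frac{1}{-7676 + 1 \left(\frac{4 - -45}{2 \left(\left(-5\right) \left(-9\right)\right)} - 45\right)} = \frac{1}{-7676 + 1 \left(\frac{4 + 45}{2 \cdot 45} - 45\right)} = \frac{1}{-7676 + 1 \left(\frac{1}{2} \cdot \frac{1}{45} \cdot 49 - 45\right)} = \frac{1}{-7676 + 1 \left(\frac{49}{90} - 45\right)} = \frac{1}{-7676 + 1 \left(- \frac{4001}{90}\right)} = \frac{1}{-7676 - \frac{4001}{90}} = \frac{1}{- \frac{694841}{90}} = - \frac{90}{694841}$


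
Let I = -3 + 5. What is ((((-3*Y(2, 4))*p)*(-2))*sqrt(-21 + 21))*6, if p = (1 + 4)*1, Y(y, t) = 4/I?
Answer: 0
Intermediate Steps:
I = 2
Y(y, t) = 2 (Y(y, t) = 4/2 = 4*(1/2) = 2)
p = 5 (p = 5*1 = 5)
((((-3*Y(2, 4))*p)*(-2))*sqrt(-21 + 21))*6 = (((-3*2*5)*(-2))*sqrt(-21 + 21))*6 = ((-6*5*(-2))*sqrt(0))*6 = (-30*(-2)*0)*6 = (60*0)*6 = 0*6 = 0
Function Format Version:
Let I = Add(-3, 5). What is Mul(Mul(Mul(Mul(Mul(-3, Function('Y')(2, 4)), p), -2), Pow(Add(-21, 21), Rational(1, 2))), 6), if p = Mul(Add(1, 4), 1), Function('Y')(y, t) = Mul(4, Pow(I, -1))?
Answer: 0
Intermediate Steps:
I = 2
Function('Y')(y, t) = 2 (Function('Y')(y, t) = Mul(4, Pow(2, -1)) = Mul(4, Rational(1, 2)) = 2)
p = 5 (p = Mul(5, 1) = 5)
Mul(Mul(Mul(Mul(Mul(-3, Function('Y')(2, 4)), p), -2), Pow(Add(-21, 21), Rational(1, 2))), 6) = Mul(Mul(Mul(Mul(Mul(-3, 2), 5), -2), Pow(Add(-21, 21), Rational(1, 2))), 6) = Mul(Mul(Mul(Mul(-6, 5), -2), Pow(0, Rational(1, 2))), 6) = Mul(Mul(Mul(-30, -2), 0), 6) = Mul(Mul(60, 0), 6) = Mul(0, 6) = 0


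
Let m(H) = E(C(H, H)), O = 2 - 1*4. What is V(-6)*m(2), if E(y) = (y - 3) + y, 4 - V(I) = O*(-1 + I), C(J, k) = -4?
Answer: 110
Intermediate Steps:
O = -2 (O = 2 - 4 = -2)
V(I) = 2 + 2*I (V(I) = 4 - (-2)*(-1 + I) = 4 - (2 - 2*I) = 4 + (-2 + 2*I) = 2 + 2*I)
E(y) = -3 + 2*y (E(y) = (-3 + y) + y = -3 + 2*y)
m(H) = -11 (m(H) = -3 + 2*(-4) = -3 - 8 = -11)
V(-6)*m(2) = (2 + 2*(-6))*(-11) = (2 - 12)*(-11) = -10*(-11) = 110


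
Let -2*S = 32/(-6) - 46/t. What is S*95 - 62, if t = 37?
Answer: 27793/111 ≈ 250.39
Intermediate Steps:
S = 365/111 (S = -(32/(-6) - 46/37)/2 = -(32*(-⅙) - 46*1/37)/2 = -(-16/3 - 46/37)/2 = -½*(-730/111) = 365/111 ≈ 3.2883)
S*95 - 62 = (365/111)*95 - 62 = 34675/111 - 62 = 27793/111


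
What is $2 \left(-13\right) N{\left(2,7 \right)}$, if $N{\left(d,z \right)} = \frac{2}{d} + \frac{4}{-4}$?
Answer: $0$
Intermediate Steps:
$N{\left(d,z \right)} = -1 + \frac{2}{d}$ ($N{\left(d,z \right)} = \frac{2}{d} + 4 \left(- \frac{1}{4}\right) = \frac{2}{d} - 1 = -1 + \frac{2}{d}$)
$2 \left(-13\right) N{\left(2,7 \right)} = 2 \left(-13\right) \frac{2 - 2}{2} = - 26 \frac{2 - 2}{2} = - 26 \cdot \frac{1}{2} \cdot 0 = \left(-26\right) 0 = 0$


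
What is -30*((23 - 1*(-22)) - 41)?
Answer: -120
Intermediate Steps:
-30*((23 - 1*(-22)) - 41) = -30*((23 + 22) - 41) = -30*(45 - 41) = -30*4 = -120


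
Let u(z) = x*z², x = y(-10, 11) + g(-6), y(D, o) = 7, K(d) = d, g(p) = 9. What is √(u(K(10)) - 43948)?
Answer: 2*I*√10587 ≈ 205.79*I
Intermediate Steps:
x = 16 (x = 7 + 9 = 16)
u(z) = 16*z²
√(u(K(10)) - 43948) = √(16*10² - 43948) = √(16*100 - 43948) = √(1600 - 43948) = √(-42348) = 2*I*√10587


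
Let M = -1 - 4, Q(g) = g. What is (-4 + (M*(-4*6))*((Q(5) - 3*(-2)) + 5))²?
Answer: 3671056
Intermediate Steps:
M = -5
(-4 + (M*(-4*6))*((Q(5) - 3*(-2)) + 5))² = (-4 + (-(-20)*6)*((5 - 3*(-2)) + 5))² = (-4 + (-5*(-24))*((5 + 6) + 5))² = (-4 + 120*(11 + 5))² = (-4 + 120*16)² = (-4 + 1920)² = 1916² = 3671056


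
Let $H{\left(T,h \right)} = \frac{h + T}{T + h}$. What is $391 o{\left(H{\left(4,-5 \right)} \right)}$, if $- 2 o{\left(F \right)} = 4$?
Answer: $-782$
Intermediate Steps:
$H{\left(T,h \right)} = 1$ ($H{\left(T,h \right)} = \frac{T + h}{T + h} = 1$)
$o{\left(F \right)} = -2$ ($o{\left(F \right)} = \left(- \frac{1}{2}\right) 4 = -2$)
$391 o{\left(H{\left(4,-5 \right)} \right)} = 391 \left(-2\right) = -782$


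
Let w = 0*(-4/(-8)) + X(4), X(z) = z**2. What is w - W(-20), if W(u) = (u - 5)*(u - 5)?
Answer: -609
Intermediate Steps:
W(u) = (-5 + u)**2 (W(u) = (-5 + u)*(-5 + u) = (-5 + u)**2)
w = 16 (w = 0*(-4/(-8)) + 4**2 = 0*(-4*(-1/8)) + 16 = 0*(1/2) + 16 = 0 + 16 = 16)
w - W(-20) = 16 - (-5 - 20)**2 = 16 - 1*(-25)**2 = 16 - 1*625 = 16 - 625 = -609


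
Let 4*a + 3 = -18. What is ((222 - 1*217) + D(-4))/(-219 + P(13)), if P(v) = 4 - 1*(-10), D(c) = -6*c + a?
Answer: -19/164 ≈ -0.11585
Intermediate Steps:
a = -21/4 (a = -¾ + (¼)*(-18) = -¾ - 9/2 = -21/4 ≈ -5.2500)
D(c) = -21/4 - 6*c (D(c) = -6*c - 21/4 = -21/4 - 6*c)
P(v) = 14 (P(v) = 4 + 10 = 14)
((222 - 1*217) + D(-4))/(-219 + P(13)) = ((222 - 1*217) + (-21/4 - 6*(-4)))/(-219 + 14) = ((222 - 217) + (-21/4 + 24))/(-205) = (5 + 75/4)*(-1/205) = (95/4)*(-1/205) = -19/164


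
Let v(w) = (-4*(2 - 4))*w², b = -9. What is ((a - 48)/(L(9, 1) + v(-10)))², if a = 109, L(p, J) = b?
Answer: 3721/625681 ≈ 0.0059471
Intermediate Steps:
L(p, J) = -9
v(w) = 8*w² (v(w) = (-4*(-2))*w² = 8*w²)
((a - 48)/(L(9, 1) + v(-10)))² = ((109 - 48)/(-9 + 8*(-10)²))² = (61/(-9 + 8*100))² = (61/(-9 + 800))² = (61/791)² = 3721/625681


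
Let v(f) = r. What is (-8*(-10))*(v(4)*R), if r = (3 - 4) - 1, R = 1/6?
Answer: -80/3 ≈ -26.667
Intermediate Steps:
R = ⅙ ≈ 0.16667
r = -2 (r = -1 - 1 = -2)
v(f) = -2
(-8*(-10))*(v(4)*R) = (-8*(-10))*(-2*⅙) = 80*(-⅓) = -80/3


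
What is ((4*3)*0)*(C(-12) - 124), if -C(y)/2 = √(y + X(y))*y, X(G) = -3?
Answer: 0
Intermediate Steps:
C(y) = -2*y*√(-3 + y) (C(y) = -2*√(y - 3)*y = -2*√(-3 + y)*y = -2*y*√(-3 + y))
((4*3)*0)*(C(-12) - 124) = ((4*3)*0)*(-2*(-12)*√(-3 - 12) - 124) = (12*0)*(-2*(-12)*√(-15) - 124) = 0*(-2*(-12)*I*√15 - 124) = 0*(24*I*√15 - 124) = 0*(-124 + 24*I*√15) = 0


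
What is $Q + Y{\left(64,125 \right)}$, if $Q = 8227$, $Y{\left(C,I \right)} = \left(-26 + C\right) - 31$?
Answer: $8234$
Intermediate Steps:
$Y{\left(C,I \right)} = -57 + C$
$Q + Y{\left(64,125 \right)} = 8227 + \left(-57 + 64\right) = 8227 + 7 = 8234$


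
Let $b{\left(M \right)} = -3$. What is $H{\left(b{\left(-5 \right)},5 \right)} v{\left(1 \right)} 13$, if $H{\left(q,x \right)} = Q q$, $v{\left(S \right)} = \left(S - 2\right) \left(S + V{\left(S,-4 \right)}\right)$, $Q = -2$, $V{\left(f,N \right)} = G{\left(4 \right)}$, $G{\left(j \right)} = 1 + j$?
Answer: $-468$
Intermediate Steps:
$V{\left(f,N \right)} = 5$ ($V{\left(f,N \right)} = 1 + 4 = 5$)
$v{\left(S \right)} = \left(-2 + S\right) \left(5 + S\right)$ ($v{\left(S \right)} = \left(S - 2\right) \left(S + 5\right) = \left(-2 + S\right) \left(5 + S\right)$)
$H{\left(q,x \right)} = - 2 q$
$H{\left(b{\left(-5 \right)},5 \right)} v{\left(1 \right)} 13 = \left(-2\right) \left(-3\right) \left(-10 + 1^{2} + 3 \cdot 1\right) 13 = 6 \left(-10 + 1 + 3\right) 13 = 6 \left(-6\right) 13 = \left(-36\right) 13 = -468$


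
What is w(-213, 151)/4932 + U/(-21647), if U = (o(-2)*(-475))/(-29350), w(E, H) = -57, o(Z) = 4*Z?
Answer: -241304047/20889961116 ≈ -0.011551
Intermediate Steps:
U = -76/587 (U = ((4*(-2))*(-475))/(-29350) = -8*(-475)*(-1/29350) = 3800*(-1/29350) = -76/587 ≈ -0.12947)
w(-213, 151)/4932 + U/(-21647) = -57/4932 - 76/587/(-21647) = -57*1/4932 - 76/587*(-1/21647) = -19/1644 + 76/12706789 = -241304047/20889961116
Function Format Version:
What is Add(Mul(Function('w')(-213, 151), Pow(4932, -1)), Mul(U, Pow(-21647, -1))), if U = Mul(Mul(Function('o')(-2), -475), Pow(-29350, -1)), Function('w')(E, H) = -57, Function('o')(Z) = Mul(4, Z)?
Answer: Rational(-241304047, 20889961116) ≈ -0.011551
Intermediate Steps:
U = Rational(-76, 587) (U = Mul(Mul(Mul(4, -2), -475), Pow(-29350, -1)) = Mul(Mul(-8, -475), Rational(-1, 29350)) = Mul(3800, Rational(-1, 29350)) = Rational(-76, 587) ≈ -0.12947)
Add(Mul(Function('w')(-213, 151), Pow(4932, -1)), Mul(U, Pow(-21647, -1))) = Add(Mul(-57, Pow(4932, -1)), Mul(Rational(-76, 587), Pow(-21647, -1))) = Add(Mul(-57, Rational(1, 4932)), Mul(Rational(-76, 587), Rational(-1, 21647))) = Add(Rational(-19, 1644), Rational(76, 12706789)) = Rational(-241304047, 20889961116)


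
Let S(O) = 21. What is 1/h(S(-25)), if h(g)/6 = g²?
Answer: 1/2646 ≈ 0.00037793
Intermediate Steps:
h(g) = 6*g²
1/h(S(-25)) = 1/(6*21²) = 1/(6*441) = 1/2646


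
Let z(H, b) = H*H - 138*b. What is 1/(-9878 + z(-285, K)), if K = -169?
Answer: 1/94669 ≈ 1.0563e-5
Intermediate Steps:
z(H, b) = H² - 138*b
1/(-9878 + z(-285, K)) = 1/(-9878 + ((-285)² - 138*(-169))) = 1/(-9878 + (81225 + 23322)) = 1/(-9878 + 104547) = 1/94669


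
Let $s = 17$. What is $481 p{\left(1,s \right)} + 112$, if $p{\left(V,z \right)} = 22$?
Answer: $10694$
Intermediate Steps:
$481 p{\left(1,s \right)} + 112 = 481 \cdot 22 + 112 = 10582 + 112 = 10694$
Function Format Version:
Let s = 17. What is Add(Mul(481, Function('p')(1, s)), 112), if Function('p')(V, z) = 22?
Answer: 10694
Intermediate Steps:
Add(Mul(481, Function('p')(1, s)), 112) = Add(Mul(481, 22), 112) = Add(10582, 112) = 10694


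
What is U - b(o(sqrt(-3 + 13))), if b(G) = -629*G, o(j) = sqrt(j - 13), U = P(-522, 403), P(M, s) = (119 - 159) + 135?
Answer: 95 + 629*sqrt(-13 + sqrt(10)) ≈ 95.0 + 1972.9*I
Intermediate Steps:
P(M, s) = 95 (P(M, s) = -40 + 135 = 95)
U = 95
o(j) = sqrt(-13 + j)
U - b(o(sqrt(-3 + 13))) = 95 - (-629)*sqrt(-13 + sqrt(-3 + 13)) = 95 - (-629)*sqrt(-13 + sqrt(10)) = 95 + 629*sqrt(-13 + sqrt(10))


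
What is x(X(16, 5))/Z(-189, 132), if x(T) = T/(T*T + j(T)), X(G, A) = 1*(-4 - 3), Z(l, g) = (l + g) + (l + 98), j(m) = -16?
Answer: 7/4884 ≈ 0.0014333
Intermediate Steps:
Z(l, g) = 98 + g + 2*l (Z(l, g) = (g + l) + (98 + l) = 98 + g + 2*l)
X(G, A) = -7 (X(G, A) = 1*(-7) = -7)
x(T) = T/(-16 + T²) (x(T) = T/(T*T - 16) = T/(T² - 16) = T/(-16 + T²))
x(X(16, 5))/Z(-189, 132) = (-7/(-16 + (-7)²))/(98 + 132 + 2*(-189)) = (-7/(-16 + 49))/(98 + 132 - 378) = -7/33/(-148) = -7*1/33*(-1/148) = -7/33*(-1/148) = 7/4884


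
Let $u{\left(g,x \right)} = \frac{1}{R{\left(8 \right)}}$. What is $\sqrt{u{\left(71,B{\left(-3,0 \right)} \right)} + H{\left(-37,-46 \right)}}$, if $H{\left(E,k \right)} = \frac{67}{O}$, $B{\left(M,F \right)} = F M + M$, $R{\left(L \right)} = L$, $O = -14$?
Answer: $\frac{3 i \sqrt{406}}{28} \approx 2.1589 i$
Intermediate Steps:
$B{\left(M,F \right)} = M + F M$
$u{\left(g,x \right)} = \frac{1}{8}$
$H{\left(E,k \right)} = - \frac{67}{14}$ ($H{\left(E,k \right)} = \frac{67}{-14} = 67 \left(- \frac{1}{14}\right) = - \frac{67}{14}$)
$\sqrt{u{\left(71,B{\left(-3,0 \right)} \right)} + H{\left(-37,-46 \right)}} = \sqrt{\frac{1}{8} - \frac{67}{14}} = \sqrt{- \frac{261}{56}} = \frac{3 i \sqrt{406}}{28}$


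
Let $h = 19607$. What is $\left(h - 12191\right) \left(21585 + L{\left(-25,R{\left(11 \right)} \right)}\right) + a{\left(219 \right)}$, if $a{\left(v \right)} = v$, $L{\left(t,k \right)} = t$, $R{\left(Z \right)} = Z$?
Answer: $159889179$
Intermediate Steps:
$\left(h - 12191\right) \left(21585 + L{\left(-25,R{\left(11 \right)} \right)}\right) + a{\left(219 \right)} = \left(19607 - 12191\right) \left(21585 - 25\right) + 219 = 7416 \cdot 21560 + 219 = 159888960 + 219 = 159889179$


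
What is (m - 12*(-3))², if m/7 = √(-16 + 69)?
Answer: 3893 + 504*√53 ≈ 7562.2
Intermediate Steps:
m = 7*√53 (m = 7*√(-16 + 69) = 7*√53 ≈ 50.961)
(m - 12*(-3))² = (7*√53 - 12*(-3))² = (7*√53 + 36)² = (36 + 7*√53)²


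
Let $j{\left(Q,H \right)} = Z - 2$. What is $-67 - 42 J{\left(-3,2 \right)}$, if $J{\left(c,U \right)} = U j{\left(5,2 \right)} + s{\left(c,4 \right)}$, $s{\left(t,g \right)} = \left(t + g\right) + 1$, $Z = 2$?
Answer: $-151$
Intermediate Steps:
$j{\left(Q,H \right)} = 0$ ($j{\left(Q,H \right)} = 2 - 2 = 0$)
$s{\left(t,g \right)} = 1 + g + t$ ($s{\left(t,g \right)} = \left(g + t\right) + 1 = 1 + g + t$)
$J{\left(c,U \right)} = 5 + c$ ($J{\left(c,U \right)} = U 0 + \left(1 + 4 + c\right) = 0 + \left(5 + c\right) = 5 + c$)
$-67 - 42 J{\left(-3,2 \right)} = -67 - 42 \left(5 - 3\right) = -67 - 84 = -151$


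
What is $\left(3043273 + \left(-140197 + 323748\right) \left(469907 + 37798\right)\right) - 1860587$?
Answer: $93190943141$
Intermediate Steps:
$\left(3043273 + \left(-140197 + 323748\right) \left(469907 + 37798\right)\right) - 1860587 = \left(3043273 + 183551 \cdot 507705\right) - 1860587 = \left(3043273 + 93189760455\right) - 1860587 = 93192803728 - 1860587 = 93190943141$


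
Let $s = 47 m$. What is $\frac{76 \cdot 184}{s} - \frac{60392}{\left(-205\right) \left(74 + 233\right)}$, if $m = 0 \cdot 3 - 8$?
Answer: $- \frac{107171956}{2957945} \approx -36.232$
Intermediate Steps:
$m = -8$ ($m = 0 - 8 = -8$)
$s = -376$ ($s = 47 \left(-8\right) = -376$)
$\frac{76 \cdot 184}{s} - \frac{60392}{\left(-205\right) \left(74 + 233\right)} = \frac{76 \cdot 184}{-376} - \frac{60392}{\left(-205\right) \left(74 + 233\right)} = 13984 \left(- \frac{1}{376}\right) - \frac{60392}{\left(-205\right) 307} = - \frac{1748}{47} - \frac{60392}{-62935} = - \frac{1748}{47} - - \frac{60392}{62935} = - \frac{1748}{47} + \frac{60392}{62935} = - \frac{107171956}{2957945}$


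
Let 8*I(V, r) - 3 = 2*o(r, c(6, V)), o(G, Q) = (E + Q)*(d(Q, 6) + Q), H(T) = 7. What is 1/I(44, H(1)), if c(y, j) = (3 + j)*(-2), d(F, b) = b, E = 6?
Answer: 8/15491 ≈ 0.00051643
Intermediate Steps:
c(y, j) = -6 - 2*j
o(G, Q) = (6 + Q)² (o(G, Q) = (6 + Q)*(6 + Q) = (6 + Q)²)
I(V, r) = -69/8 - 6*V + (-6 - 2*V)²/4 (I(V, r) = 3/8 + (2*(36 + (-6 - 2*V)² + 12*(-6 - 2*V)))/8 = 3/8 + (2*(36 + (-6 - 2*V)² + (-72 - 24*V)))/8 = 3/8 + (2*(-36 + (-6 - 2*V)² - 24*V))/8 = 3/8 + (-72 - 48*V + 2*(-6 - 2*V)²)/8 = 3/8 + (-9 - 6*V + (-6 - 2*V)²/4) = -69/8 - 6*V + (-6 - 2*V)²/4)
1/I(44, H(1)) = 1/(3/8 + 44²) = 1/(3/8 + 1936) = 1/(15491/8) = 8/15491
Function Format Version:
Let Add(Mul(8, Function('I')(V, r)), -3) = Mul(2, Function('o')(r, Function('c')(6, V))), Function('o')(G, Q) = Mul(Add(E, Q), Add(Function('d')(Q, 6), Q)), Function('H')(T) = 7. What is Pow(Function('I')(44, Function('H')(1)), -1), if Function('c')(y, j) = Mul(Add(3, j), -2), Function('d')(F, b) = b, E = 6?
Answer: Rational(8, 15491) ≈ 0.00051643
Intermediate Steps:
Function('c')(y, j) = Add(-6, Mul(-2, j))
Function('o')(G, Q) = Pow(Add(6, Q), 2) (Function('o')(G, Q) = Mul(Add(6, Q), Add(6, Q)) = Pow(Add(6, Q), 2))
Function('I')(V, r) = Add(Rational(-69, 8), Mul(-6, V), Mul(Rational(1, 4), Pow(Add(-6, Mul(-2, V)), 2))) (Function('I')(V, r) = Add(Rational(3, 8), Mul(Rational(1, 8), Mul(2, Add(36, Pow(Add(-6, Mul(-2, V)), 2), Mul(12, Add(-6, Mul(-2, V))))))) = Add(Rational(3, 8), Mul(Rational(1, 8), Mul(2, Add(36, Pow(Add(-6, Mul(-2, V)), 2), Add(-72, Mul(-24, V)))))) = Add(Rational(3, 8), Mul(Rational(1, 8), Mul(2, Add(-36, Pow(Add(-6, Mul(-2, V)), 2), Mul(-24, V))))) = Add(Rational(3, 8), Mul(Rational(1, 8), Add(-72, Mul(-48, V), Mul(2, Pow(Add(-6, Mul(-2, V)), 2))))) = Add(Rational(3, 8), Add(-9, Mul(-6, V), Mul(Rational(1, 4), Pow(Add(-6, Mul(-2, V)), 2)))) = Add(Rational(-69, 8), Mul(-6, V), Mul(Rational(1, 4), Pow(Add(-6, Mul(-2, V)), 2))))
Pow(Function('I')(44, Function('H')(1)), -1) = Pow(Add(Rational(3, 8), Pow(44, 2)), -1) = Pow(Add(Rational(3, 8), 1936), -1) = Pow(Rational(15491, 8), -1) = Rational(8, 15491)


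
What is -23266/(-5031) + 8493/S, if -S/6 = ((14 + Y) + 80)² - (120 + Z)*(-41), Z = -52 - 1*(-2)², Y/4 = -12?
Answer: 68772973/15897960 ≈ 4.3259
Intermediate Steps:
Y = -48 (Y = 4*(-12) = -48)
Z = -56 (Z = -52 - 1*4 = -52 - 4 = -56)
S = -28440 (S = -6*(((14 - 48) + 80)² - (120 - 56)*(-41)) = -6*((-34 + 80)² - 64*(-41)) = -6*(46² - 1*(-2624)) = -6*(2116 + 2624) = -6*4740 = -28440)
-23266/(-5031) + 8493/S = -23266/(-5031) + 8493/(-28440) = -23266*(-1/5031) + 8493*(-1/28440) = 23266/5031 - 2831/9480 = 68772973/15897960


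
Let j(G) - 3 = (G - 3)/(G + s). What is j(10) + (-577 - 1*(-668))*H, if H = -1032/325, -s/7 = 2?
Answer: -28771/100 ≈ -287.71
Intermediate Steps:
s = -14 (s = -7*2 = -14)
j(G) = 3 + (-3 + G)/(-14 + G) (j(G) = 3 + (G - 3)/(G - 14) = 3 + (-3 + G)/(-14 + G))
H = -1032/325 (H = -1032*1/325 = -1032/325 ≈ -3.1754)
j(10) + (-577 - 1*(-668))*H = (-45 + 4*10)/(-14 + 10) + (-577 - 1*(-668))*(-1032/325) = (-45 + 40)/(-4) + (-577 + 668)*(-1032/325) = -¼*(-5) + 91*(-1032/325) = 5/4 - 7224/25 = -28771/100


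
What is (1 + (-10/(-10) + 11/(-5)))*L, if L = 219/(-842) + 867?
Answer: -145959/842 ≈ -173.35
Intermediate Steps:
L = 729795/842 (L = 219*(-1/842) + 867 = -219/842 + 867 = 729795/842 ≈ 866.74)
(1 + (-10/(-10) + 11/(-5)))*L = (1 + (-10/(-10) + 11/(-5)))*(729795/842) = (1 + (-10*(-⅒) + 11*(-⅕)))*(729795/842) = (1 + (1 - 11/5))*(729795/842) = (1 - 6/5)*(729795/842) = -⅕*729795/842 = -145959/842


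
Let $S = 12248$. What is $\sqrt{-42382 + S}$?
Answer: $i \sqrt{30134} \approx 173.59 i$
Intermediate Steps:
$\sqrt{-42382 + S} = \sqrt{-42382 + 12248} = \sqrt{-30134} = i \sqrt{30134}$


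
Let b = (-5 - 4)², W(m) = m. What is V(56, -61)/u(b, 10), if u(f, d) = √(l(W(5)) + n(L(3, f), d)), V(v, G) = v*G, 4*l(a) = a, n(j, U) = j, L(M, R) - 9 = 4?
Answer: -6832*√57/57 ≈ -904.92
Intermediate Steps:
L(M, R) = 13 (L(M, R) = 9 + 4 = 13)
l(a) = a/4
V(v, G) = G*v
b = 81 (b = (-9)² = 81)
u(f, d) = √57/2 (u(f, d) = √((¼)*5 + 13) = √(5/4 + 13) = √(57/4) = √57/2)
V(56, -61)/u(b, 10) = (-61*56)/((√57/2)) = -6832*√57/57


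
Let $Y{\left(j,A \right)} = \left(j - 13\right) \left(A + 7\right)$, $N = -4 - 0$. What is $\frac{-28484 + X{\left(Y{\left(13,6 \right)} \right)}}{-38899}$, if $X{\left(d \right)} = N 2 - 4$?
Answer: $\frac{28496}{38899} \approx 0.73256$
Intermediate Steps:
$N = -4$ ($N = -4 + 0 = -4$)
$Y{\left(j,A \right)} = \left(-13 + j\right) \left(7 + A\right)$
$X{\left(d \right)} = -12$ ($X{\left(d \right)} = \left(-4\right) 2 - 4 = -8 - 4 = -12$)
$\frac{-28484 + X{\left(Y{\left(13,6 \right)} \right)}}{-38899} = \frac{-28484 - 12}{-38899} = \left(-28496\right) \left(- \frac{1}{38899}\right) = \frac{28496}{38899}$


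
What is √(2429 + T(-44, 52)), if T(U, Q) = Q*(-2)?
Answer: 5*√93 ≈ 48.218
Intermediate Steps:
T(U, Q) = -2*Q
√(2429 + T(-44, 52)) = √(2429 - 2*52) = √(2429 - 104) = √2325 = 5*√93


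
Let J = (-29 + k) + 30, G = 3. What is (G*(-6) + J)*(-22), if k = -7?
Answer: 528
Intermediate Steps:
J = -6 (J = (-29 - 7) + 30 = -36 + 30 = -6)
(G*(-6) + J)*(-22) = (3*(-6) - 6)*(-22) = (-18 - 6)*(-22) = -24*(-22) = 528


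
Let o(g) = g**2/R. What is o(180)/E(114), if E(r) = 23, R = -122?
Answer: -16200/1403 ≈ -11.547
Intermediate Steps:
o(g) = -g**2/122 (o(g) = g**2/(-122) = g**2*(-1/122) = -g**2/122)
o(180)/E(114) = -1/122*180**2/23 = -1/122*32400*(1/23) = -16200/61*1/23 = -16200/1403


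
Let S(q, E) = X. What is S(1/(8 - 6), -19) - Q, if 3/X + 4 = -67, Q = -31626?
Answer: 2245443/71 ≈ 31626.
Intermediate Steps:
X = -3/71 (X = 3/(-4 - 67) = 3/(-71) = 3*(-1/71) = -3/71 ≈ -0.042253)
S(q, E) = -3/71
S(1/(8 - 6), -19) - Q = -3/71 - 1*(-31626) = -3/71 + 31626 = 2245443/71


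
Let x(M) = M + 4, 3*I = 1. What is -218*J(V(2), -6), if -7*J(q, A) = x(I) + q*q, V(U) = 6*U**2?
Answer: 379538/21 ≈ 18073.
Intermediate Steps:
I = 1/3 (I = (1/3)*1 = 1/3 ≈ 0.33333)
x(M) = 4 + M
J(q, A) = -13/21 - q**2/7 (J(q, A) = -((4 + 1/3) + q*q)/7 = -(13/3 + q**2)/7 = -13/21 - q**2/7)
-218*J(V(2), -6) = -218*(-13/21 - (6*2**2)**2/7) = -218*(-13/21 - (6*4)**2/7) = -218*(-13/21 - 1/7*24**2) = -218*(-13/21 - 1/7*576) = -218*(-13/21 - 576/7) = -218*(-1741/21) = 379538/21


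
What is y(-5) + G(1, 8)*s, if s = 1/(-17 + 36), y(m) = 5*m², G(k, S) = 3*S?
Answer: 2399/19 ≈ 126.26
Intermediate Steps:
s = 1/19 ≈ 0.052632
y(-5) + G(1, 8)*s = 5*(-5)² + (3*8)*(1/19) = 5*25 + 24*(1/19) = 125 + 24/19 = 2399/19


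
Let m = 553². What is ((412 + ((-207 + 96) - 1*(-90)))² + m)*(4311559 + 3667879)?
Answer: 3660088416220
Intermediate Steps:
m = 305809
((412 + ((-207 + 96) - 1*(-90)))² + m)*(4311559 + 3667879) = ((412 + ((-207 + 96) - 1*(-90)))² + 305809)*(4311559 + 3667879) = ((412 + (-111 + 90))² + 305809)*7979438 = ((412 - 21)² + 305809)*7979438 = (391² + 305809)*7979438 = (152881 + 305809)*7979438 = 458690*7979438 = 3660088416220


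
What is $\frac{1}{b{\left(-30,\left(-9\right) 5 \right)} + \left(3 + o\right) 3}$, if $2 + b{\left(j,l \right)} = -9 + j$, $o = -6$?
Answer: $- \frac{1}{50} \approx -0.02$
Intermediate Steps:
$b{\left(j,l \right)} = -11 + j$ ($b{\left(j,l \right)} = -2 + \left(-9 + j\right) = -11 + j$)
$\frac{1}{b{\left(-30,\left(-9\right) 5 \right)} + \left(3 + o\right) 3} = \frac{1}{\left(-11 - 30\right) + \left(3 - 6\right) 3} = \frac{1}{-41 - 9} = \frac{1}{-50} = - \frac{1}{50}$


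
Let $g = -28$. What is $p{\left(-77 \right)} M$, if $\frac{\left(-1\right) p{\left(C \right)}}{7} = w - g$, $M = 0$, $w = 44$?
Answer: $0$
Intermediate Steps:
$p{\left(C \right)} = -504$ ($p{\left(C \right)} = - 7 \left(44 - -28\right) = - 7 \left(44 + 28\right) = \left(-7\right) 72 = -504$)
$p{\left(-77 \right)} M = \left(-504\right) 0 = 0$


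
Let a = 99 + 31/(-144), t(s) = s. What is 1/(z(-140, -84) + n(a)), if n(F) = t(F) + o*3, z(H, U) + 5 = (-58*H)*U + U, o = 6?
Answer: -144/98215519 ≈ -1.4662e-6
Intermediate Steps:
z(H, U) = -5 + U - 58*H*U (z(H, U) = -5 + ((-58*H)*U + U) = -5 + (-58*H*U + U) = -5 + (U - 58*H*U) = -5 + U - 58*H*U)
a = 14225/144 (a = 99 + 31*(-1/144) = 99 - 31/144 = 14225/144 ≈ 98.785)
n(F) = 18 + F (n(F) = F + 6*3 = F + 18 = 18 + F)
1/(z(-140, -84) + n(a)) = 1/((-5 - 84 - 58*(-140)*(-84)) + (18 + 14225/144)) = 1/((-5 - 84 - 682080) + 16817/144) = 1/(-682169 + 16817/144) = 1/(-98215519/144) = -144/98215519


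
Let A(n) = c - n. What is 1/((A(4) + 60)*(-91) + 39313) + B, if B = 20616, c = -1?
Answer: 707293729/34308 ≈ 20616.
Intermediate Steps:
A(n) = -1 - n
1/((A(4) + 60)*(-91) + 39313) + B = 1/(((-1 - 1*4) + 60)*(-91) + 39313) + 20616 = 1/(((-1 - 4) + 60)*(-91) + 39313) + 20616 = 1/((-5 + 60)*(-91) + 39313) + 20616 = 1/(55*(-91) + 39313) + 20616 = 1/(-5005 + 39313) + 20616 = 1/34308 + 20616 = 707293729/34308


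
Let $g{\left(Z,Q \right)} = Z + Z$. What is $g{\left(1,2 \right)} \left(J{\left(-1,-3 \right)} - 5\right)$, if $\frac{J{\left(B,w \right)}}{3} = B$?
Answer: $-16$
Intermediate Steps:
$J{\left(B,w \right)} = 3 B$
$g{\left(Z,Q \right)} = 2 Z$
$g{\left(1,2 \right)} \left(J{\left(-1,-3 \right)} - 5\right) = 2 \cdot 1 \left(3 \left(-1\right) - 5\right) = 2 \left(-3 - 5\right) = 2 \left(-8\right) = -16$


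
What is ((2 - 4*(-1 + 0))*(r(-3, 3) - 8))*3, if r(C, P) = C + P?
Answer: -144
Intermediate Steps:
((2 - 4*(-1 + 0))*(r(-3, 3) - 8))*3 = ((2 - 4*(-1 + 0))*((-3 + 3) - 8))*3 = ((2 - 4*(-1))*(0 - 8))*3 = ((2 + 4)*(-8))*3 = (6*(-8))*3 = -48*3 = -144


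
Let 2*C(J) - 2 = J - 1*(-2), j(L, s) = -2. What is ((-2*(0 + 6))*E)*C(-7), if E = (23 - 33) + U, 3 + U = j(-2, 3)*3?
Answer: -342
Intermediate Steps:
C(J) = 2 + J/2 (C(J) = 1 + (J - 1*(-2))/2 = 1 + (J + 2)/2 = 1 + (2 + J)/2 = 1 + (1 + J/2) = 2 + J/2)
U = -9 (U = -3 - 2*3 = -3 - 6 = -9)
E = -19 (E = (23 - 33) - 9 = -10 - 9 = -19)
((-2*(0 + 6))*E)*C(-7) = (-2*(0 + 6)*(-19))*(2 + (½)*(-7)) = (-2*6*(-19))*(2 - 7/2) = -12*(-19)*(-3/2) = 228*(-3/2) = -342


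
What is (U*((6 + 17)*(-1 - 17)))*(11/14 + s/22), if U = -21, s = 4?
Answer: 92529/11 ≈ 8411.7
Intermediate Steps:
(U*((6 + 17)*(-1 - 17)))*(11/14 + s/22) = (-21*(6 + 17)*(-1 - 17))*(11/14 + 4/22) = (-483*(-18))*(11*(1/14) + 4*(1/22)) = (-21*(-414))*(11/14 + 2/11) = 8694*(149/154) = 92529/11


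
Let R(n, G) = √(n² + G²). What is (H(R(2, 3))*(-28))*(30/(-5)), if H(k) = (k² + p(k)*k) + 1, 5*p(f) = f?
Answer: 13944/5 ≈ 2788.8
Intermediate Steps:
p(f) = f/5
R(n, G) = √(G² + n²)
H(k) = 1 + 6*k²/5 (H(k) = (k² + (k/5)*k) + 1 = (k² + k²/5) + 1 = 6*k²/5 + 1 = 1 + 6*k²/5)
(H(R(2, 3))*(-28))*(30/(-5)) = ((1 + 6*(√(3² + 2²))²/5)*(-28))*(30/(-5)) = ((1 + 6*(√(9 + 4))²/5)*(-28))*(30*(-⅕)) = ((1 + 6*(√13)²/5)*(-28))*(-6) = ((1 + (6/5)*13)*(-28))*(-6) = ((1 + 78/5)*(-28))*(-6) = ((83/5)*(-28))*(-6) = -2324/5*(-6) = 13944/5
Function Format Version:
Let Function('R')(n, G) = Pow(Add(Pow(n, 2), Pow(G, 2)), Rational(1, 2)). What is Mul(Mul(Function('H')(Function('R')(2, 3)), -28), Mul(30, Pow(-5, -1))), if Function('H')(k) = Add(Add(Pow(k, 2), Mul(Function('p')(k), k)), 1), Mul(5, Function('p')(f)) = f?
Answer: Rational(13944, 5) ≈ 2788.8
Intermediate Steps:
Function('p')(f) = Mul(Rational(1, 5), f)
Function('R')(n, G) = Pow(Add(Pow(G, 2), Pow(n, 2)), Rational(1, 2))
Function('H')(k) = Add(1, Mul(Rational(6, 5), Pow(k, 2))) (Function('H')(k) = Add(Add(Pow(k, 2), Mul(Mul(Rational(1, 5), k), k)), 1) = Add(Add(Pow(k, 2), Mul(Rational(1, 5), Pow(k, 2))), 1) = Add(Mul(Rational(6, 5), Pow(k, 2)), 1) = Add(1, Mul(Rational(6, 5), Pow(k, 2))))
Mul(Mul(Function('H')(Function('R')(2, 3)), -28), Mul(30, Pow(-5, -1))) = Mul(Mul(Add(1, Mul(Rational(6, 5), Pow(Pow(Add(Pow(3, 2), Pow(2, 2)), Rational(1, 2)), 2))), -28), Mul(30, Pow(-5, -1))) = Mul(Mul(Add(1, Mul(Rational(6, 5), Pow(Pow(Add(9, 4), Rational(1, 2)), 2))), -28), Mul(30, Rational(-1, 5))) = Mul(Mul(Add(1, Mul(Rational(6, 5), Pow(Pow(13, Rational(1, 2)), 2))), -28), -6) = Mul(Mul(Add(1, Mul(Rational(6, 5), 13)), -28), -6) = Mul(Mul(Add(1, Rational(78, 5)), -28), -6) = Mul(Mul(Rational(83, 5), -28), -6) = Mul(Rational(-2324, 5), -6) = Rational(13944, 5)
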